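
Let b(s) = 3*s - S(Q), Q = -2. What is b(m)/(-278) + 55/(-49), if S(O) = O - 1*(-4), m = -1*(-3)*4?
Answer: -8478/6811 ≈ -1.2448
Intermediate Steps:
m = 12 (m = 3*4 = 12)
S(O) = 4 + O (S(O) = O + 4 = 4 + O)
b(s) = -2 + 3*s (b(s) = 3*s - (4 - 2) = 3*s - 1*2 = 3*s - 2 = -2 + 3*s)
b(m)/(-278) + 55/(-49) = (-2 + 3*12)/(-278) + 55/(-49) = (-2 + 36)*(-1/278) + 55*(-1/49) = 34*(-1/278) - 55/49 = -17/139 - 55/49 = -8478/6811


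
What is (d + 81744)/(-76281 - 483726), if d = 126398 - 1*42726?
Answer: -165416/560007 ≈ -0.29538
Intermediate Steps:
d = 83672 (d = 126398 - 42726 = 83672)
(d + 81744)/(-76281 - 483726) = (83672 + 81744)/(-76281 - 483726) = 165416/(-560007) = 165416*(-1/560007) = -165416/560007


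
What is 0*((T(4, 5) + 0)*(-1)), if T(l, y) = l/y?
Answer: 0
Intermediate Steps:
0*((T(4, 5) + 0)*(-1)) = 0*((4/5 + 0)*(-1)) = 0*((4*(⅕) + 0)*(-1)) = 0*((⅘ + 0)*(-1)) = 0*((⅘)*(-1)) = 0*(-⅘) = 0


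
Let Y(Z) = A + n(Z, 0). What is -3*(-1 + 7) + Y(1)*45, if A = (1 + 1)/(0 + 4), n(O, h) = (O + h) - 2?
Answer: -81/2 ≈ -40.500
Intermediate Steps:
n(O, h) = -2 + O + h
A = ½ (A = 2/4 = 2*(¼) = ½ ≈ 0.50000)
Y(Z) = -3/2 + Z (Y(Z) = ½ + (-2 + Z + 0) = ½ + (-2 + Z) = -3/2 + Z)
-3*(-1 + 7) + Y(1)*45 = -3*(-1 + 7) + (-3/2 + 1)*45 = -3*6 - ½*45 = -18 - 45/2 = -81/2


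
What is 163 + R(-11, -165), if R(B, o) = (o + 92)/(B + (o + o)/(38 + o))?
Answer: 183192/1067 ≈ 171.69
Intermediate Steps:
R(B, o) = (92 + o)/(B + 2*o/(38 + o)) (R(B, o) = (92 + o)/(B + (2*o)/(38 + o)) = (92 + o)/(B + 2*o/(38 + o)))
163 + R(-11, -165) = 163 + (3496 + (-165)² + 130*(-165))/(2*(-165) + 38*(-11) - 11*(-165)) = 163 + (3496 + 27225 - 21450)/(-330 - 418 + 1815) = 163 + 9271/1067 = 183192/1067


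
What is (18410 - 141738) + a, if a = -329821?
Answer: -453149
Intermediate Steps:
(18410 - 141738) + a = (18410 - 141738) - 329821 = -123328 - 329821 = -453149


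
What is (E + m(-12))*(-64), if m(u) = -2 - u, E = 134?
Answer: -9216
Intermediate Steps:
(E + m(-12))*(-64) = (134 + (-2 - 1*(-12)))*(-64) = (134 + (-2 + 12))*(-64) = (134 + 10)*(-64) = 144*(-64) = -9216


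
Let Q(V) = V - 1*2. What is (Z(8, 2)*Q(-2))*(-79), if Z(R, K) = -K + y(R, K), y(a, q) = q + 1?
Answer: 316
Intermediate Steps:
Q(V) = -2 + V (Q(V) = V - 2 = -2 + V)
y(a, q) = 1 + q
Z(R, K) = 1 (Z(R, K) = -K + (1 + K) = 1)
(Z(8, 2)*Q(-2))*(-79) = (1*(-2 - 2))*(-79) = (1*(-4))*(-79) = -4*(-79) = 316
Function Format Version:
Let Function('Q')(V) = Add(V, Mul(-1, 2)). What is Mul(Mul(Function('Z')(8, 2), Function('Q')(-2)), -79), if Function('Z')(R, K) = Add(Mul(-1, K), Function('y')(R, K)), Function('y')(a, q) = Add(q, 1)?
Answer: 316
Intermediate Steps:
Function('Q')(V) = Add(-2, V) (Function('Q')(V) = Add(V, -2) = Add(-2, V))
Function('y')(a, q) = Add(1, q)
Function('Z')(R, K) = 1 (Function('Z')(R, K) = Add(Mul(-1, K), Add(1, K)) = 1)
Mul(Mul(Function('Z')(8, 2), Function('Q')(-2)), -79) = Mul(Mul(1, Add(-2, -2)), -79) = Mul(Mul(1, -4), -79) = Mul(-4, -79) = 316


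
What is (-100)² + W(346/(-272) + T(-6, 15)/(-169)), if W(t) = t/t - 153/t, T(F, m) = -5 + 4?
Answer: 294555653/29101 ≈ 10122.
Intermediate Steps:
T(F, m) = -1
W(t) = 1 - 153/t
(-100)² + W(346/(-272) + T(-6, 15)/(-169)) = (-100)² + (-153 + (346/(-272) - 1/(-169)))/(346/(-272) - 1/(-169)) = 10000 + (-153 + (346*(-1/272) - 1*(-1/169)))/(346*(-1/272) - 1*(-1/169)) = 10000 + (-153 + (-173/136 + 1/169))/(-173/136 + 1/169) = 10000 + (-153 - 29101/22984)/(-29101/22984) = 10000 - 22984/29101*(-3545653/22984) = 10000 + 3545653/29101 = 294555653/29101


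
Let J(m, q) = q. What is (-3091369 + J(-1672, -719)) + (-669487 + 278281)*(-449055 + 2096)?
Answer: 174849950466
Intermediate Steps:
(-3091369 + J(-1672, -719)) + (-669487 + 278281)*(-449055 + 2096) = (-3091369 - 719) + (-669487 + 278281)*(-449055 + 2096) = -3092088 - 391206*(-446959) = -3092088 + 174853042554 = 174849950466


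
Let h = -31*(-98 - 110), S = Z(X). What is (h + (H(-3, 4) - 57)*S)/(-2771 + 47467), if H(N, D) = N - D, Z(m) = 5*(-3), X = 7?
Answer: 926/5587 ≈ 0.16574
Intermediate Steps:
Z(m) = -15
S = -15
h = 6448 (h = -31*(-208) = 6448)
(h + (H(-3, 4) - 57)*S)/(-2771 + 47467) = (6448 + ((-3 - 1*4) - 57)*(-15))/(-2771 + 47467) = (6448 + ((-3 - 4) - 57)*(-15))/44696 = (6448 + (-7 - 57)*(-15))*(1/44696) = (6448 - 64*(-15))*(1/44696) = (6448 + 960)*(1/44696) = 7408*(1/44696) = 926/5587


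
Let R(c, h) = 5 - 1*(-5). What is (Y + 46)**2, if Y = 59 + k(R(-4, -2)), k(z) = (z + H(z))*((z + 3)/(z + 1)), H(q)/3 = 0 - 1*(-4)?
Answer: 17161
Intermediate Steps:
H(q) = 12 (H(q) = 3*(0 - 1*(-4)) = 3*(0 + 4) = 3*4 = 12)
R(c, h) = 10 (R(c, h) = 5 + 5 = 10)
k(z) = (3 + z)*(12 + z)/(1 + z) (k(z) = (z + 12)*((z + 3)/(z + 1)) = (12 + z)*((3 + z)/(1 + z)) = (3 + z)*(12 + z)/(1 + z))
Y = 85 (Y = 59 + (36 + 10**2 + 15*10)/(1 + 10) = 59 + (36 + 100 + 150)/11 = 59 + (1/11)*286 = 59 + 26 = 85)
(Y + 46)**2 = (85 + 46)**2 = 131**2 = 17161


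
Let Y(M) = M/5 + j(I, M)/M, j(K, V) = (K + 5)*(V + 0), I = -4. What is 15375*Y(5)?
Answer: 30750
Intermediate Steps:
j(K, V) = V*(5 + K) (j(K, V) = (5 + K)*V = V*(5 + K))
Y(M) = 1 + M/5 (Y(M) = M/5 + (M*(5 - 4))/M = M*(1/5) + (M*1)/M = M/5 + M/M = M/5 + 1 = 1 + M/5)
15375*Y(5) = 15375*(1 + (1/5)*5) = 15375*(1 + 1) = 15375*2 = 30750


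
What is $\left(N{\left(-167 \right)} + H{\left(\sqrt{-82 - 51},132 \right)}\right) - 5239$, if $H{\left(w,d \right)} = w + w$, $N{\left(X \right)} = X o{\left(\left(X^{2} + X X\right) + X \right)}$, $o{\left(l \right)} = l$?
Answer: $-9292276 + 2 i \sqrt{133} \approx -9.2923 \cdot 10^{6} + 23.065 i$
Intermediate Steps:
$N{\left(X \right)} = X \left(X + 2 X^{2}\right)$ ($N{\left(X \right)} = X \left(\left(X^{2} + X X\right) + X\right) = X \left(\left(X^{2} + X^{2}\right) + X\right) = X \left(2 X^{2} + X\right) = X \left(X + 2 X^{2}\right)$)
$H{\left(w,d \right)} = 2 w$
$\left(N{\left(-167 \right)} + H{\left(\sqrt{-82 - 51},132 \right)}\right) - 5239 = \left(\left(-167\right)^{2} \left(1 + 2 \left(-167\right)\right) + 2 \sqrt{-82 - 51}\right) - 5239 = \left(27889 \left(1 - 334\right) + 2 \sqrt{-133}\right) - 5239 = \left(27889 \left(-333\right) + 2 i \sqrt{133}\right) - 5239 = \left(-9287037 + 2 i \sqrt{133}\right) - 5239 = -9292276 + 2 i \sqrt{133}$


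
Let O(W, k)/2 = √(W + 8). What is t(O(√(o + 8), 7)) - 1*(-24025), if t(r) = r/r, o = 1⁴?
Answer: 24026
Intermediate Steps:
o = 1
O(W, k) = 2*√(8 + W) (O(W, k) = 2*√(W + 8) = 2*√(8 + W))
t(r) = 1
t(O(√(o + 8), 7)) - 1*(-24025) = 1 - 1*(-24025) = 1 + 24025 = 24026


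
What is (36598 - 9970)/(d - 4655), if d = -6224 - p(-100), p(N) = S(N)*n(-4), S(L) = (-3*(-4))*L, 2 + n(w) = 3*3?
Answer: -26628/2479 ≈ -10.741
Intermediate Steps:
n(w) = 7 (n(w) = -2 + 3*3 = -2 + 9 = 7)
S(L) = 12*L
p(N) = 84*N (p(N) = (12*N)*7 = 84*N)
d = 2176 (d = -6224 - 84*(-100) = -6224 - 1*(-8400) = -6224 + 8400 = 2176)
(36598 - 9970)/(d - 4655) = (36598 - 9970)/(2176 - 4655) = 26628/(-2479) = 26628*(-1/2479) = -26628/2479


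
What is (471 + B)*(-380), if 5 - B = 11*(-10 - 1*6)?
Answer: -247760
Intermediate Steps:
B = 181 (B = 5 - 11*(-10 - 1*6) = 5 - 11*(-10 - 6) = 5 - 11*(-16) = 5 - 1*(-176) = 5 + 176 = 181)
(471 + B)*(-380) = (471 + 181)*(-380) = 652*(-380) = -247760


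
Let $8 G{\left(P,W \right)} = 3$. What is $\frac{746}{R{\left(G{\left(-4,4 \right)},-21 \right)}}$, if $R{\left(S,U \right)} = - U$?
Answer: $\frac{746}{21} \approx 35.524$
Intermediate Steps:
$G{\left(P,W \right)} = \frac{3}{8}$ ($G{\left(P,W \right)} = \frac{1}{8} \cdot 3 = \frac{3}{8}$)
$\frac{746}{R{\left(G{\left(-4,4 \right)},-21 \right)}} = \frac{746}{\left(-1\right) \left(-21\right)} = \frac{746}{21}$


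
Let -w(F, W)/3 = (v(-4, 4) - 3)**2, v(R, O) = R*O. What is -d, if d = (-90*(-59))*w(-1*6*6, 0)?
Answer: 5750730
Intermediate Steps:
v(R, O) = O*R
w(F, W) = -1083 (w(F, W) = -3*(4*(-4) - 3)**2 = -3*(-16 - 3)**2 = -3*(-19)**2 = -3*361 = -1083)
d = -5750730 (d = -90*(-59)*(-1083) = 5310*(-1083) = -5750730)
-d = -1*(-5750730) = 5750730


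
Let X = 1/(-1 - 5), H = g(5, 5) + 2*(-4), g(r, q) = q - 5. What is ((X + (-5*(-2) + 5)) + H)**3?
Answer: 68921/216 ≈ 319.08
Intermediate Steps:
g(r, q) = -5 + q
H = -8 (H = (-5 + 5) + 2*(-4) = 0 - 8 = -8)
X = -1/6 (X = 1/(-6) = -1/6 ≈ -0.16667)
((X + (-5*(-2) + 5)) + H)**3 = ((-1/6 + (-5*(-2) + 5)) - 8)**3 = ((-1/6 + (10 + 5)) - 8)**3 = ((-1/6 + 15) - 8)**3 = (89/6 - 8)**3 = (41/6)**3 = 68921/216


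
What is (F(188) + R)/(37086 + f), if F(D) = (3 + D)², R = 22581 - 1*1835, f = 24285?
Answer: 57227/61371 ≈ 0.93248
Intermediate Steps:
R = 20746 (R = 22581 - 1835 = 20746)
(F(188) + R)/(37086 + f) = ((3 + 188)² + 20746)/(37086 + 24285) = (191² + 20746)/61371 = (36481 + 20746)*(1/61371) = 57227*(1/61371) = 57227/61371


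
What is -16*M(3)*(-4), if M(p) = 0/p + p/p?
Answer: 64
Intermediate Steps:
M(p) = 1 (M(p) = 0 + 1 = 1)
-16*M(3)*(-4) = -16*1*(-4) = -16*(-4) = 64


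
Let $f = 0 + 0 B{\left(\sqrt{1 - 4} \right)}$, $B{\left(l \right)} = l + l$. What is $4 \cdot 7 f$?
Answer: $0$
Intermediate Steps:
$B{\left(l \right)} = 2 l$
$f = 0$ ($f = 0 + 0 \cdot 2 \sqrt{1 - 4} = 0 + 0 \cdot 2 \sqrt{-3} = 0 + 0 \cdot 2 i \sqrt{3} = 0 + 0 = 0$)
$4 \cdot 7 f = 4 \cdot 7 \cdot 0 = 28 \cdot 0 = 0$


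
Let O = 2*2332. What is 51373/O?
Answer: 51373/4664 ≈ 11.015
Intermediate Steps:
O = 4664
51373/O = 51373/4664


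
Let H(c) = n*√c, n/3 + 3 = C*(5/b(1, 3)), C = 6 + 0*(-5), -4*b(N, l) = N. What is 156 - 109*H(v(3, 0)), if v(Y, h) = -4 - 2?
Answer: 156 + 40221*I*√6 ≈ 156.0 + 98521.0*I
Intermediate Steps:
b(N, l) = -N/4
C = 6 (C = 6 + 0 = 6)
n = -369 (n = -9 + 3*(6*(5/((-¼*1)))) = -9 + 3*(6*(5/(-¼))) = -9 + 3*(6*(5*(-4))) = -9 + 3*(6*(-20)) = -9 + 3*(-120) = -9 - 360 = -369)
v(Y, h) = -6
H(c) = -369*√c
156 - 109*H(v(3, 0)) = 156 - (-40221)*√(-6) = 156 - (-40221)*I*√6 = 156 + 40221*I*√6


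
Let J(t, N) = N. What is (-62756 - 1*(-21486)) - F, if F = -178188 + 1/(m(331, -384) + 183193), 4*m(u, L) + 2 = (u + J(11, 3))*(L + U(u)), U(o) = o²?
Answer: 1273265107295/9299472 ≈ 1.3692e+5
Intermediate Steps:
m(u, L) = -½ + (3 + u)*(L + u²)/4 (m(u, L) = -½ + ((u + 3)*(L + u²))/4 = -½ + ((3 + u)*(L + u²))/4 = -½ + (3 + u)*(L + u²)/4)
F = -1657054316735/9299472 (F = -178188 + 1/((-½ + (¼)*331³ + (¾)*(-384) + (¾)*331² + (¼)*(-384)*331) + 183193) = -178188 + 1/((-½ + (¼)*36264691 - 288 + (¾)*109561 - 31776) + 183193) = -178188 + 1/((-½ + 36264691/4 - 288 + 328683/4 - 31776) + 183193) = -178188 + 1/(9116279 + 183193) = -178188 + 1/9299472 = -1657054316735/9299472 ≈ -1.7819e+5)
(-62756 - 1*(-21486)) - F = (-62756 - 1*(-21486)) - 1*(-1657054316735/9299472) = (-62756 + 21486) + 1657054316735/9299472 = -41270 + 1657054316735/9299472 = 1273265107295/9299472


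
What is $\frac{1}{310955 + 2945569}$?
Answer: $\frac{1}{3256524} \approx 3.0708 \cdot 10^{-7}$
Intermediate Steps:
$\frac{1}{310955 + 2945569} = \frac{1}{3256524}$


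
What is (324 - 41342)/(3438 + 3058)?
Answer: -20509/3248 ≈ -6.3143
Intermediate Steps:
(324 - 41342)/(3438 + 3058) = -41018/6496 = -41018*1/6496 = -20509/3248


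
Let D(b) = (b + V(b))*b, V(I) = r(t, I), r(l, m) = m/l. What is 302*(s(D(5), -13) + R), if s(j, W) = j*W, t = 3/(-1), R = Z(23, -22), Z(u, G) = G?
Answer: -216232/3 ≈ -72077.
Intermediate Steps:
R = -22
t = -3 (t = 3*(-1) = -3)
V(I) = -I/3 (V(I) = I/(-3) = I*(-1/3) = -I/3)
D(b) = 2*b**2/3 (D(b) = (b - b/3)*b = (2*b/3)*b = 2*b**2/3)
s(j, W) = W*j
302*(s(D(5), -13) + R) = 302*(-26*5**2/3 - 22) = 302*(-26*25/3 - 22) = 302*(-13*50/3 - 22) = 302*(-650/3 - 22) = 302*(-716/3) = -216232/3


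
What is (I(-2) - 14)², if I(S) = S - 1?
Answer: 289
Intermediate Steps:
I(S) = -1 + S
(I(-2) - 14)² = ((-1 - 2) - 14)² = (-3 - 14)² = (-17)² = 289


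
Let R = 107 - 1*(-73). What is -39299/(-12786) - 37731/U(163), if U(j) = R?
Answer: -26408597/127860 ≈ -206.54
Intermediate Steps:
R = 180 (R = 107 + 73 = 180)
U(j) = 180
-39299/(-12786) - 37731/U(163) = -39299/(-12786) - 37731/180 = -39299*(-1/12786) - 37731*1/180 = 39299/12786 - 12577/60 = -26408597/127860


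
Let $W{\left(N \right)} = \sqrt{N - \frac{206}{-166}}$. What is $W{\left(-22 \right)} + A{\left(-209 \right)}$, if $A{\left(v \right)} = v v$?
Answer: $43681 + \frac{i \sqrt{143009}}{83} \approx 43681.0 + 4.5562 i$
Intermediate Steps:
$A{\left(v \right)} = v^{2}$
$W{\left(N \right)} = \sqrt{\frac{103}{83} + N}$ ($W{\left(N \right)} = \sqrt{N - - \frac{103}{83}} = \sqrt{N + \frac{103}{83}} = \sqrt{\frac{103}{83} + N}$)
$W{\left(-22 \right)} + A{\left(-209 \right)} = \frac{\sqrt{8549 + 6889 \left(-22\right)}}{83} + \left(-209\right)^{2} = \frac{\sqrt{8549 - 151558}}{83} + 43681 = \frac{\sqrt{-143009}}{83} + 43681 = \frac{i \sqrt{143009}}{83} + 43681 = 43681 + \frac{i \sqrt{143009}}{83}$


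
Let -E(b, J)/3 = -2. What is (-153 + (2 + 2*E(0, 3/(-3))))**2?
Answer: 19321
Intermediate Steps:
E(b, J) = 6 (E(b, J) = -3*(-2) = 6)
(-153 + (2 + 2*E(0, 3/(-3))))**2 = (-153 + (2 + 2*6))**2 = (-153 + (2 + 12))**2 = (-153 + 14)**2 = (-139)**2 = 19321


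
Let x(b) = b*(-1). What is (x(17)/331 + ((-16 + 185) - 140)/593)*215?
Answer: -103630/196283 ≈ -0.52796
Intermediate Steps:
x(b) = -b
(x(17)/331 + ((-16 + 185) - 140)/593)*215 = (-1*17/331 + ((-16 + 185) - 140)/593)*215 = (-17*1/331 + (169 - 140)*(1/593))*215 = (-17/331 + 29*(1/593))*215 = (-17/331 + 29/593)*215 = -482/196283*215 = -103630/196283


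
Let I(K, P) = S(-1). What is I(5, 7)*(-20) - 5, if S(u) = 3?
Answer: -65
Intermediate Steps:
I(K, P) = 3
I(5, 7)*(-20) - 5 = 3*(-20) - 5 = -60 - 5 = -65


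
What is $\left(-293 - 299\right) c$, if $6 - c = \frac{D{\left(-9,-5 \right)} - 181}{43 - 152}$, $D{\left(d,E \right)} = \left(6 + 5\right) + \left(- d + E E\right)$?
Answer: $- \frac{306656}{109} \approx -2813.4$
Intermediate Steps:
$D{\left(d,E \right)} = 11 + E^{2} - d$ ($D{\left(d,E \right)} = 11 + \left(- d + E^{2}\right) = 11 + \left(E^{2} - d\right) = 11 + E^{2} - d$)
$c = \frac{518}{109}$ ($c = 6 - \frac{\left(11 + \left(-5\right)^{2} - -9\right) - 181}{43 - 152} = 6 - \frac{\left(11 + 25 + 9\right) - 181}{-109} = 6 - \left(45 - 181\right) \left(- \frac{1}{109}\right) = 6 - \left(-136\right) \left(- \frac{1}{109}\right) = 6 - \frac{136}{109} = \frac{518}{109} \approx 4.7523$)
$\left(-293 - 299\right) c = \left(-293 - 299\right) \frac{518}{109} = \left(-592\right) \frac{518}{109} = - \frac{306656}{109}$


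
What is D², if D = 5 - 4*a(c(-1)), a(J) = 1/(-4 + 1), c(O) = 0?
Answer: 361/9 ≈ 40.111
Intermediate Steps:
a(J) = -⅓ (a(J) = 1/(-3) = -⅓)
D = 19/3 (D = 5 - 4*(-⅓) = 5 + 4/3 = 19/3 ≈ 6.3333)
D² = (19/3)² = 361/9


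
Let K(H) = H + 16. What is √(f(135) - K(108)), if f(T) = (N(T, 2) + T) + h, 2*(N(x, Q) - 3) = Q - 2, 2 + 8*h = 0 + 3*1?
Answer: √226/4 ≈ 3.7583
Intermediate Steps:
K(H) = 16 + H
h = ⅛ (h = -¼ + (0 + 3*1)/8 = -¼ + (0 + 3)/8 = -¼ + (⅛)*3 = -¼ + 3/8 = ⅛ ≈ 0.12500)
N(x, Q) = 2 + Q/2 (N(x, Q) = 3 + (Q - 2)/2 = 3 + (-2 + Q)/2 = 3 + (-1 + Q/2) = 2 + Q/2)
f(T) = 25/8 + T (f(T) = ((2 + (½)*2) + T) + ⅛ = ((2 + 1) + T) + ⅛ = (3 + T) + ⅛ = 25/8 + T)
√(f(135) - K(108)) = √((25/8 + 135) - (16 + 108)) = √(1105/8 - 1*124) = √(1105/8 - 124) = √(113/8) = √226/4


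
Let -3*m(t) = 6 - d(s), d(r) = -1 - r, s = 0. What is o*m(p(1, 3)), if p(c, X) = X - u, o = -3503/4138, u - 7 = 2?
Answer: 24521/12414 ≈ 1.9753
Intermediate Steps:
u = 9 (u = 7 + 2 = 9)
o = -3503/4138 (o = -3503*1/4138 = -3503/4138 ≈ -0.84654)
p(c, X) = -9 + X (p(c, X) = X - 1*9 = X - 9 = -9 + X)
m(t) = -7/3 (m(t) = -(6 - (-1 - 1*0))/3 = -(6 - (-1 + 0))/3 = -(6 - 1*(-1))/3 = -(6 + 1)/3 = -⅓*7 = -7/3)
o*m(p(1, 3)) = -3503/4138*(-7/3) = 24521/12414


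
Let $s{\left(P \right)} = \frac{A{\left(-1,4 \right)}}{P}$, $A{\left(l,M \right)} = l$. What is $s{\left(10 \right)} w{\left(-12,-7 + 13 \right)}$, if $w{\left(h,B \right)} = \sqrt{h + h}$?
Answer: $- \frac{i \sqrt{6}}{5} \approx - 0.4899 i$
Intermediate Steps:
$w{\left(h,B \right)} = \sqrt{2} \sqrt{h}$ ($w{\left(h,B \right)} = \sqrt{2 h} = \sqrt{2} \sqrt{h}$)
$s{\left(P \right)} = - \frac{1}{P}$
$s{\left(10 \right)} w{\left(-12,-7 + 13 \right)} = - \frac{1}{10} \sqrt{2} \sqrt{-12} = \left(-1\right) \frac{1}{10} \sqrt{2} \cdot 2 i \sqrt{3} = - \frac{2 i \sqrt{6}}{10} = - \frac{i \sqrt{6}}{5}$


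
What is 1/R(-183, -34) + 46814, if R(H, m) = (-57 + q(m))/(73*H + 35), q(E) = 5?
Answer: 611913/13 ≈ 47070.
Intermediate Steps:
R(H, m) = -52/(35 + 73*H) (R(H, m) = (-57 + 5)/(73*H + 35) = -52/(35 + 73*H))
1/R(-183, -34) + 46814 = 1/(-52/(35 + 73*(-183))) + 46814 = 1/(-52/(35 - 13359)) + 46814 = 1/(-52/(-13324)) + 46814 = 1/(-52*(-1/13324)) + 46814 = 1/(13/3331) + 46814 = 3331/13 + 46814 = 611913/13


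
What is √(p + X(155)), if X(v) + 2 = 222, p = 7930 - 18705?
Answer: I*√10555 ≈ 102.74*I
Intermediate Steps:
p = -10775
X(v) = 220 (X(v) = -2 + 222 = 220)
√(p + X(155)) = √(-10775 + 220) = √(-10555) = I*√10555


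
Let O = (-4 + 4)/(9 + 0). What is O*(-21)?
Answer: 0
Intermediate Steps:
O = 0 (O = 0/9 = 0*(⅑) = 0)
O*(-21) = 0*(-21) = 0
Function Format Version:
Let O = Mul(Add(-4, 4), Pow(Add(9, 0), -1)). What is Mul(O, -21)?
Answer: 0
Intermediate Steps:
O = 0 (O = Mul(0, Pow(9, -1)) = Mul(0, Rational(1, 9)) = 0)
Mul(O, -21) = Mul(0, -21) = 0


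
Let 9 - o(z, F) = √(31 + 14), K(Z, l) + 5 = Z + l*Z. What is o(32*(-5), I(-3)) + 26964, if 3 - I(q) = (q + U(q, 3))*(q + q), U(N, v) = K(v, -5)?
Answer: 26973 - 3*√5 ≈ 26966.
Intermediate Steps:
K(Z, l) = -5 + Z + Z*l (K(Z, l) = -5 + (Z + l*Z) = -5 + (Z + Z*l) = -5 + Z + Z*l)
U(N, v) = -5 - 4*v (U(N, v) = -5 + v + v*(-5) = -5 + v - 5*v = -5 - 4*v)
I(q) = 3 - 2*q*(-17 + q) (I(q) = 3 - (q + (-5 - 4*3))*(q + q) = 3 - (q + (-5 - 12))*2*q = 3 - (q - 17)*2*q = 3 - (-17 + q)*2*q = 3 - 2*q*(-17 + q))
o(z, F) = 9 - 3*√5 (o(z, F) = 9 - √(31 + 14) = 9 - √45 = 9 - 3*√5)
o(32*(-5), I(-3)) + 26964 = (9 - 3*√5) + 26964 = 26973 - 3*√5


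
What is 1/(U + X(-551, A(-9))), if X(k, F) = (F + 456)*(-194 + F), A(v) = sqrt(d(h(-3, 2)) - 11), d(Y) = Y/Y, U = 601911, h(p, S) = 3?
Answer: 513437/263618239409 - 262*I*sqrt(10)/263618239409 ≈ 1.9477e-6 - 3.1429e-9*I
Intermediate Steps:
d(Y) = 1
A(v) = I*sqrt(10) (A(v) = sqrt(1 - 11) = sqrt(-10) = I*sqrt(10))
X(k, F) = (-194 + F)*(456 + F) (X(k, F) = (456 + F)*(-194 + F) = (-194 + F)*(456 + F))
1/(U + X(-551, A(-9))) = 1/(601911 + (-88464 + (I*sqrt(10))**2 + 262*(I*sqrt(10)))) = 1/(601911 + (-88464 - 10 + 262*I*sqrt(10))) = 1/(601911 + (-88474 + 262*I*sqrt(10))) = 1/(513437 + 262*I*sqrt(10))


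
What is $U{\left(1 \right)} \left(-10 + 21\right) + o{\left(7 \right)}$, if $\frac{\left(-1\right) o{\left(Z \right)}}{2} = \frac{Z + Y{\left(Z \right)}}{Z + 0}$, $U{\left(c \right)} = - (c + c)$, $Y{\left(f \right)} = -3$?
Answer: $- \frac{162}{7} \approx -23.143$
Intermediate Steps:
$U{\left(c \right)} = - 2 c$
$o{\left(Z \right)} = - \frac{2 \left(-3 + Z\right)}{Z}$ ($o{\left(Z \right)} = - 2 \frac{Z - 3}{Z + 0} = - 2 \frac{-3 + Z}{Z} = - \frac{2 \left(-3 + Z\right)}{Z}$)
$U{\left(1 \right)} \left(-10 + 21\right) + o{\left(7 \right)} = \left(-2\right) 1 \left(-10 + 21\right) - \left(2 - \frac{6}{7}\right) = \left(-2\right) 11 + \left(-2 + 6 \cdot \frac{1}{7}\right) = -22 + \left(-2 + \frac{6}{7}\right) = -22 - \frac{8}{7} = - \frac{162}{7}$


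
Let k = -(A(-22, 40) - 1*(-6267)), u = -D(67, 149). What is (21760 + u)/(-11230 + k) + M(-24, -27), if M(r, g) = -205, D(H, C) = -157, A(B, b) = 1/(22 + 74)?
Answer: -49492171/239959 ≈ -206.25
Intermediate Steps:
A(B, b) = 1/96
u = 157 (u = -1*(-157) = 157)
k = -601633/96 (k = -(1/96 - 1*(-6267)) = -(1/96 + 6267) = -1*601633/96 = -601633/96 ≈ -6267.0)
(21760 + u)/(-11230 + k) + M(-24, -27) = (21760 + 157)/(-11230 - 601633/96) - 205 = 21917/(-1679713/96) - 205 = 21917*(-96/1679713) - 205 = -300576/239959 - 205 = -49492171/239959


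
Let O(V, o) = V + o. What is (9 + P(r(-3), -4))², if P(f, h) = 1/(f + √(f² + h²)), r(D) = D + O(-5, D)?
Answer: 12081/128 + 155*√137/128 ≈ 108.56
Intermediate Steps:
r(D) = -5 + 2*D (r(D) = D + (-5 + D) = -5 + 2*D)
(9 + P(r(-3), -4))² = (9 + 1/((-5 + 2*(-3)) + √((-5 + 2*(-3))² + (-4)²)))² = (9 + 1/((-5 - 6) + √((-5 - 6)² + 16)))² = (9 + 1/(-11 + √((-11)² + 16)))² = (9 + 1/(-11 + √(121 + 16)))² = (9 + 1/(-11 + √137))²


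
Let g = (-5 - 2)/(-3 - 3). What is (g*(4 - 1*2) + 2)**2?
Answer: 169/9 ≈ 18.778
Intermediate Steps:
g = 7/6 (g = -7/(-6) = -7*(-1/6) = 7/6 ≈ 1.1667)
(g*(4 - 1*2) + 2)**2 = (7*(4 - 1*2)/6 + 2)**2 = (7*(4 - 2)/6 + 2)**2 = ((7/6)*2 + 2)**2 = (7/3 + 2)**2 = (13/3)**2 = 169/9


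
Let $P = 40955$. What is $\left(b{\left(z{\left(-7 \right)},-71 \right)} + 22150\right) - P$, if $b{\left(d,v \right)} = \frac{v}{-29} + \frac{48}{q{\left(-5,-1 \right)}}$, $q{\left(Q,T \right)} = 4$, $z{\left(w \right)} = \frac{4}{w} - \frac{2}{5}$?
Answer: $- \frac{544926}{29} \approx -18791.0$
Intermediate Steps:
$z{\left(w \right)} = - \frac{2}{5} + \frac{4}{w}$ ($z{\left(w \right)} = \frac{4}{w} - \frac{2}{5} = - \frac{2}{5} + \frac{4}{w}$)
$b{\left(d,v \right)} = 12 - \frac{v}{29}$ ($b{\left(d,v \right)} = \frac{v}{-29} + \frac{48}{4} = v \left(- \frac{1}{29}\right) + 48 \cdot \frac{1}{4} = - \frac{v}{29} + 12 = 12 - \frac{v}{29}$)
$\left(b{\left(z{\left(-7 \right)},-71 \right)} + 22150\right) - P = \left(\left(12 - - \frac{71}{29}\right) + 22150\right) - 40955 = \left(\left(12 + \frac{71}{29}\right) + 22150\right) - 40955 = \left(\frac{419}{29} + 22150\right) - 40955 = \frac{642769}{29} - 40955 = - \frac{544926}{29}$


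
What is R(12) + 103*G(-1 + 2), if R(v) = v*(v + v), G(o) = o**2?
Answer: 391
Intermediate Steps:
R(v) = 2*v**2 (R(v) = v*(2*v) = 2*v**2)
R(12) + 103*G(-1 + 2) = 2*12**2 + 103*(-1 + 2)**2 = 2*144 + 103*1**2 = 288 + 103*1 = 288 + 103 = 391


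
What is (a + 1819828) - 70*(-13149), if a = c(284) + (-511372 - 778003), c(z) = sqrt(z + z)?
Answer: 1450883 + 2*sqrt(142) ≈ 1.4509e+6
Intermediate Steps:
c(z) = sqrt(2)*sqrt(z) (c(z) = sqrt(2*z) = sqrt(2)*sqrt(z))
a = -1289375 + 2*sqrt(142) (a = sqrt(2)*sqrt(284) + (-511372 - 778003) = sqrt(2)*(2*sqrt(71)) - 1289375 = 2*sqrt(142) - 1289375 = -1289375 + 2*sqrt(142) ≈ -1.2894e+6)
(a + 1819828) - 70*(-13149) = ((-1289375 + 2*sqrt(142)) + 1819828) - 70*(-13149) = (530453 + 2*sqrt(142)) + 920430 = 1450883 + 2*sqrt(142)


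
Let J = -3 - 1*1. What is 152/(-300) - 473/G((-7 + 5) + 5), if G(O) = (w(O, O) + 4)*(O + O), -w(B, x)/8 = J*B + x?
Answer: -5867/3800 ≈ -1.5439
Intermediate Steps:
J = -4 (J = -3 - 1 = -4)
w(B, x) = -8*x + 32*B (w(B, x) = -8*(-4*B + x) = -8*(x - 4*B) = -8*x + 32*B)
G(O) = 2*O*(4 + 24*O) (G(O) = ((-8*O + 32*O) + 4)*(O + O) = (24*O + 4)*(2*O) = (4 + 24*O)*(2*O) = 2*O*(4 + 24*O))
152/(-300) - 473/G((-7 + 5) + 5) = 152/(-300) - 473*1/(8*(1 + 6*((-7 + 5) + 5))*((-7 + 5) + 5)) = 152*(-1/300) - 473*1/(8*(1 + 6*(-2 + 5))*(-2 + 5)) = -38/75 - 473*1/(24*(1 + 6*3)) = -38/75 - 473*1/(24*(1 + 18)) = -38/75 - 473/(8*3*19) = -38/75 - 473/456 = -5867/3800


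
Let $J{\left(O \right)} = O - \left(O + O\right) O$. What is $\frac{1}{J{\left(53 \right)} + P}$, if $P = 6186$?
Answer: $\frac{1}{621} \approx 0.0016103$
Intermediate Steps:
$J{\left(O \right)} = O - 2 O^{2}$ ($J{\left(O \right)} = O - 2 O O = O - 2 O^{2}$)
$\frac{1}{J{\left(53 \right)} + P} = \frac{1}{53 \left(1 - 106\right) + 6186} = \frac{1}{53 \left(-105\right) + 6186} = \frac{1}{-5565 + 6186} = \frac{1}{621}$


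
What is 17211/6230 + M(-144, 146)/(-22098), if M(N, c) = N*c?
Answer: 85218033/22945090 ≈ 3.7140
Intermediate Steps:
17211/6230 + M(-144, 146)/(-22098) = 17211/6230 - 144*146/(-22098) = 17211*(1/6230) - 21024*(-1/22098) = 17211/6230 + 3504/3683 = 85218033/22945090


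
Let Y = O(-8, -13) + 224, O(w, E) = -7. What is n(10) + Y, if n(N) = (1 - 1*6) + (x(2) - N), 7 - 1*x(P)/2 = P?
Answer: 212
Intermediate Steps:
x(P) = 14 - 2*P
Y = 217 (Y = -7 + 224 = 217)
n(N) = 5 - N (n(N) = (1 - 1*6) + ((14 - 2*2) - N) = (1 - 6) + ((14 - 4) - N) = -5 + (10 - N) = 5 - N)
n(10) + Y = (5 - 1*10) + 217 = (5 - 10) + 217 = -5 + 217 = 212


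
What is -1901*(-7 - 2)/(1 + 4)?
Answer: 17109/5 ≈ 3421.8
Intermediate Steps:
-1901*(-7 - 2)/(1 + 4) = -(-17109)/5 = -1901*(-9/5) = 17109/5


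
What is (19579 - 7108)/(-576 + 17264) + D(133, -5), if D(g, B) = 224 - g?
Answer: 1531079/16688 ≈ 91.747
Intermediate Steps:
(19579 - 7108)/(-576 + 17264) + D(133, -5) = (19579 - 7108)/(-576 + 17264) + (224 - 1*133) = 12471/16688 + (224 - 133) = 12471*(1/16688) + 91 = 12471/16688 + 91 = 1531079/16688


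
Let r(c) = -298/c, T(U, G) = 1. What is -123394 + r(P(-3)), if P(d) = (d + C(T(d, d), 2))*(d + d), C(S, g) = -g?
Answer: -1851059/15 ≈ -1.2340e+5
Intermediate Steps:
P(d) = 2*d*(-2 + d) (P(d) = (d - 1*2)*(d + d) = (d - 2)*(2*d) = (-2 + d)*(2*d) = 2*d*(-2 + d))
-123394 + r(P(-3)) = -123394 - 298*(-1/(6*(-2 - 3))) = -123394 - 298/(2*(-3)*(-5)) = -123394 - 298/30 = -123394 - 298*1/30 = -123394 - 149/15 = -1851059/15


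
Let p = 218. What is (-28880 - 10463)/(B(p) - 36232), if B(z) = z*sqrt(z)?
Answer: 178184447/162799699 + 4288387*sqrt(218)/651198796 ≈ 1.1917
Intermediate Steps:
B(z) = z**(3/2)
(-28880 - 10463)/(B(p) - 36232) = (-28880 - 10463)/(218**(3/2) - 36232) = -39343/(218*sqrt(218) - 36232) = -39343/(-36232 + 218*sqrt(218))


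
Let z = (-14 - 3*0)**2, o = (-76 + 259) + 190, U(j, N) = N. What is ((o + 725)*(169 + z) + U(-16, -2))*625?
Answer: 250480000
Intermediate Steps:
o = 373 (o = 183 + 190 = 373)
z = 196 (z = (-14 + 0)**2 = (-14)**2 = 196)
((o + 725)*(169 + z) + U(-16, -2))*625 = ((373 + 725)*(169 + 196) - 2)*625 = (1098*365 - 2)*625 = (400770 - 2)*625 = 400768*625 = 250480000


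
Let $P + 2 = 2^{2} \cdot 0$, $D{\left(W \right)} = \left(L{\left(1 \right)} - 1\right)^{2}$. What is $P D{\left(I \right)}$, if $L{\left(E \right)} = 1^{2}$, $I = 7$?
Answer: $0$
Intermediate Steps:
$L{\left(E \right)} = 1$
$D{\left(W \right)} = 0$ ($D{\left(W \right)} = \left(1 - 1\right)^{2} = 0^{2} = 0$)
$P = -2$ ($P = -2 + 2^{2} \cdot 0 = -2 + 4 \cdot 0 = -2 + 0 = -2$)
$P D{\left(I \right)} = \left(-2\right) 0 = 0$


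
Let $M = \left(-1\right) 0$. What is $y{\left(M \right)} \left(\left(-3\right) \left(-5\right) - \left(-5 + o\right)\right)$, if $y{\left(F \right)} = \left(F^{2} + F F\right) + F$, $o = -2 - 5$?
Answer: $0$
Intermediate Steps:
$M = 0$
$o = -7$ ($o = -2 - 5 = -7$)
$y{\left(F \right)} = F + 2 F^{2}$ ($y{\left(F \right)} = \left(F^{2} + F^{2}\right) + F = 2 F^{2} + F = F + 2 F^{2}$)
$y{\left(M \right)} \left(\left(-3\right) \left(-5\right) - \left(-5 + o\right)\right) = 0 \left(1 + 2 \cdot 0\right) \left(\left(-3\right) \left(-5\right) + \left(5 - -7\right)\right) = 0 \left(1 + 0\right) \left(15 + \left(5 + 7\right)\right) = 0 \cdot 1 \left(15 + 12\right) = 0 \cdot 27 = 0$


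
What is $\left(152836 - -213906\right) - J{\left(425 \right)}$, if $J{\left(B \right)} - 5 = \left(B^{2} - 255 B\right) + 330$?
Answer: $294157$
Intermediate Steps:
$J{\left(B \right)} = 335 + B^{2} - 255 B$ ($J{\left(B \right)} = 5 + \left(\left(B^{2} - 255 B\right) + 330\right) = 5 + \left(330 + B^{2} - 255 B\right) = 335 + B^{2} - 255 B$)
$\left(152836 - -213906\right) - J{\left(425 \right)} = \left(152836 - -213906\right) - \left(335 + 425^{2} - 108375\right) = \left(152836 + 213906\right) - \left(335 + 180625 - 108375\right) = 366742 - 72585 = 294157$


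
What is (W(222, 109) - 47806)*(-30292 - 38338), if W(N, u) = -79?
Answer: 3286347550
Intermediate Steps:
(W(222, 109) - 47806)*(-30292 - 38338) = (-79 - 47806)*(-30292 - 38338) = -47885*(-68630) = 3286347550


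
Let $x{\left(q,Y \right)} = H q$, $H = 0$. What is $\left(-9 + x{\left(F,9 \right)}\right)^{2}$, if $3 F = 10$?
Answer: $81$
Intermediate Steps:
$F = \frac{10}{3}$ ($F = \frac{1}{3} \cdot 10 = \frac{10}{3} \approx 3.3333$)
$x{\left(q,Y \right)} = 0$ ($x{\left(q,Y \right)} = 0 q = 0$)
$\left(-9 + x{\left(F,9 \right)}\right)^{2} = \left(-9 + 0\right)^{2} = \left(-9\right)^{2} = 81$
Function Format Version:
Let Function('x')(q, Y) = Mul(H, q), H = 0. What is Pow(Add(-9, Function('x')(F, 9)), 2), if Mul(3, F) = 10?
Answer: 81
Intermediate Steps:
F = Rational(10, 3) (F = Mul(Rational(1, 3), 10) = Rational(10, 3) ≈ 3.3333)
Function('x')(q, Y) = 0 (Function('x')(q, Y) = Mul(0, q) = 0)
Pow(Add(-9, Function('x')(F, 9)), 2) = Pow(Add(-9, 0), 2) = Pow(-9, 2) = 81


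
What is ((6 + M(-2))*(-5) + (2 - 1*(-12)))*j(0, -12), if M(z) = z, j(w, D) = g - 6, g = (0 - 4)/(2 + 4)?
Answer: 40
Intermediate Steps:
g = -2/3 (g = -4/6 = -4*1/6 = -2/3 ≈ -0.66667)
j(w, D) = -20/3 (j(w, D) = -2/3 - 6 = -20/3)
((6 + M(-2))*(-5) + (2 - 1*(-12)))*j(0, -12) = ((6 - 2)*(-5) + (2 - 1*(-12)))*(-20/3) = (4*(-5) + (2 + 12))*(-20/3) = (-20 + 14)*(-20/3) = -6*(-20/3) = 40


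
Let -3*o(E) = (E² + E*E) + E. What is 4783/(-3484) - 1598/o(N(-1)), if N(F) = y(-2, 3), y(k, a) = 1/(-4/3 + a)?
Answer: 139133187/38324 ≈ 3630.4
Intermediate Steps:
y(k, a) = 1/(-4/3 + a) (y(k, a) = 1/(-4*⅓ + a) = 1/(-4/3 + a))
N(F) = ⅗ (N(F) = 3/(-4 + 3*3) = 3/(-4 + 9) = 3/5 = 3*(⅕) = ⅗)
o(E) = -2*E²/3 - E/3 (o(E) = -((E² + E*E) + E)/3 = -((E² + E²) + E)/3 = -(2*E² + E)/3 = -(E + 2*E²)/3 = -2*E²/3 - E/3)
4783/(-3484) - 1598/o(N(-1)) = 4783/(-3484) - 1598*(-5/(1 + 2*(⅗))) = 4783*(-1/3484) - 1598*(-5/(1 + 6/5)) = -4783/3484 - 1598/((-⅓*⅗*11/5)) = -4783/3484 - 1598/(-11/25) = -4783/3484 - 1598*(-25/11) = -4783/3484 + 39950/11 = 139133187/38324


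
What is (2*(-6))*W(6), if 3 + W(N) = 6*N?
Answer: -396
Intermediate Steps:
W(N) = -3 + 6*N
(2*(-6))*W(6) = (2*(-6))*(-3 + 6*6) = -12*(-3 + 36) = -12*33 = -396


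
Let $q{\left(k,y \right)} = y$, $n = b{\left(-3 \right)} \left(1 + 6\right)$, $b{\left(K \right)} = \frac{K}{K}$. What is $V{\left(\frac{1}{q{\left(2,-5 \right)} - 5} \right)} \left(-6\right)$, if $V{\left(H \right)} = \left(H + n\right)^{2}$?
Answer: $- \frac{14283}{50} \approx -285.66$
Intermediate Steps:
$b{\left(K \right)} = 1$
$n = 7$ ($n = 1 \left(1 + 6\right) = 1 \cdot 7 = 7$)
$V{\left(H \right)} = \left(7 + H\right)^{2}$ ($V{\left(H \right)} = \left(H + 7\right)^{2} = \left(7 + H\right)^{2}$)
$V{\left(\frac{1}{q{\left(2,-5 \right)} - 5} \right)} \left(-6\right) = \left(7 + \frac{1}{-5 - 5}\right)^{2} \left(-6\right) = \left(7 + \frac{1}{-10}\right)^{2} \left(-6\right) = \left(7 - \frac{1}{10}\right)^{2} \left(-6\right) = \left(\frac{69}{10}\right)^{2} \left(-6\right) = \frac{4761}{100} \left(-6\right) = - \frac{14283}{50}$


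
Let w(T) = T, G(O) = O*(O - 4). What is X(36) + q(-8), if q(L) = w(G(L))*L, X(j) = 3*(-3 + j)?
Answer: -669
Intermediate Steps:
X(j) = -9 + 3*j
G(O) = O*(-4 + O)
q(L) = L²*(-4 + L) (q(L) = (L*(-4 + L))*L = L²*(-4 + L))
X(36) + q(-8) = (-9 + 3*36) + (-8)²*(-4 - 8) = (-9 + 108) + 64*(-12) = 99 - 768 = -669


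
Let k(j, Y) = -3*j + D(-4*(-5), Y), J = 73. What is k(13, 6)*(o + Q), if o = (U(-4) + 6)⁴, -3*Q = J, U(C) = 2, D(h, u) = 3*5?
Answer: -97720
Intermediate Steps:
D(h, u) = 15
Q = -73/3 (Q = -⅓*73 = -73/3 ≈ -24.333)
k(j, Y) = 15 - 3*j (k(j, Y) = -3*j + 15 = 15 - 3*j)
o = 4096 (o = (2 + 6)⁴ = 8⁴ = 4096)
k(13, 6)*(o + Q) = (15 - 3*13)*(4096 - 73/3) = (15 - 39)*(12215/3) = -24*12215/3 = -97720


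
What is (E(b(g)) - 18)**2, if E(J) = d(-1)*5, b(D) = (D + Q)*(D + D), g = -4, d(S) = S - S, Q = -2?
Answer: 324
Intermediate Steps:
d(S) = 0
b(D) = 2*D*(-2 + D) (b(D) = (D - 2)*(D + D) = (-2 + D)*(2*D) = 2*D*(-2 + D))
E(J) = 0 (E(J) = 0*5 = 0)
(E(b(g)) - 18)**2 = (0 - 18)**2 = (-18)**2 = 324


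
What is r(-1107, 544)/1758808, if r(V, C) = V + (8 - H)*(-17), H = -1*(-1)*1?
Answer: -613/879404 ≈ -0.00069706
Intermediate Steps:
H = 1 (H = 1*1 = 1)
r(V, C) = -119 + V (r(V, C) = V + (8 - 1*1)*(-17) = V + (8 - 1)*(-17) = V + 7*(-17) = V - 119 = -119 + V)
r(-1107, 544)/1758808 = (-119 - 1107)/1758808 = -1226*1/1758808 = -613/879404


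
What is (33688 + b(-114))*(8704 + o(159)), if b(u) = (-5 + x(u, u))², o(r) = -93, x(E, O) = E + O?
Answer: 757569947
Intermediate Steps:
b(u) = (-5 + 2*u)² (b(u) = (-5 + (u + u))² = (-5 + 2*u)²)
(33688 + b(-114))*(8704 + o(159)) = (33688 + (-5 + 2*(-114))²)*(8704 - 93) = (33688 + (-5 - 228)²)*8611 = (33688 + (-233)²)*8611 = (33688 + 54289)*8611 = 87977*8611 = 757569947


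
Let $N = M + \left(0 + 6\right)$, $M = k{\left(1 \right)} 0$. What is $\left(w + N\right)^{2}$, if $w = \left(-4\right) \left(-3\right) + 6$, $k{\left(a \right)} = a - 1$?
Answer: $576$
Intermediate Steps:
$k{\left(a \right)} = -1 + a$
$M = 0$ ($M = \left(-1 + 1\right) 0 = 0 \cdot 0 = 0$)
$w = 18$ ($w = 12 + 6 = 18$)
$N = 6$ ($N = 0 + \left(0 + 6\right) = 0 + 6 = 6$)
$\left(w + N\right)^{2} = \left(18 + 6\right)^{2} = 24^{2} = 576$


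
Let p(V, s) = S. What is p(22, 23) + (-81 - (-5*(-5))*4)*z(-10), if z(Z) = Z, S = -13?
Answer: 1797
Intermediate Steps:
p(V, s) = -13
p(22, 23) + (-81 - (-5*(-5))*4)*z(-10) = -13 + (-81 - (-5*(-5))*4)*(-10) = -13 + (-81 - 25*4)*(-10) = -13 + (-81 - 1*100)*(-10) = -13 + (-81 - 100)*(-10) = -13 - 181*(-10) = -13 + 1810 = 1797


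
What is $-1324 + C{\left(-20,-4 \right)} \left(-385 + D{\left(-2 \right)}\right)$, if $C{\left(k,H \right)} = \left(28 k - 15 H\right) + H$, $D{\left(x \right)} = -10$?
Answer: $197756$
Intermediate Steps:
$C{\left(k,H \right)} = - 14 H + 28 k$ ($C{\left(k,H \right)} = \left(- 15 H + 28 k\right) + H = - 14 H + 28 k$)
$-1324 + C{\left(-20,-4 \right)} \left(-385 + D{\left(-2 \right)}\right) = -1324 + \left(\left(-14\right) \left(-4\right) + 28 \left(-20\right)\right) \left(-385 - 10\right) = -1324 + \left(56 - 560\right) \left(-395\right) = -1324 - -199080 = -1324 + 199080 = 197756$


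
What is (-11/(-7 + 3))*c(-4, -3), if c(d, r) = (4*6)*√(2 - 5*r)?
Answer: 66*√17 ≈ 272.13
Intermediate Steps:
c(d, r) = 24*√(2 - 5*r)
(-11/(-7 + 3))*c(-4, -3) = (-11/(-7 + 3))*(24*√(2 - 5*(-3))) = (-11/(-4))*(24*√(2 + 15)) = (-11*(-¼))*(24*√17) = 11*(24*√17)/4 = 66*√17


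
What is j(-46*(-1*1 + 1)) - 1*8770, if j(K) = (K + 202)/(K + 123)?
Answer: -1078508/123 ≈ -8768.4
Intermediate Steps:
j(K) = (202 + K)/(123 + K)
j(-46*(-1*1 + 1)) - 1*8770 = (202 - 46*(-1*1 + 1))/(123 - 46*(-1*1 + 1)) - 1*8770 = (202 - 46*(-1 + 1))/(123 - 46*(-1 + 1)) - 8770 = (202 - 46*0)/(123 - 46*0) - 8770 = (202 + 0)/(123 + 0) - 8770 = 202/123 - 8770 = -1078508/123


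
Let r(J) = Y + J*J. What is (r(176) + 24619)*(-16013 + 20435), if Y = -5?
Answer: 245818980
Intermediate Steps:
r(J) = -5 + J**2 (r(J) = -5 + J*J = -5 + J**2)
(r(176) + 24619)*(-16013 + 20435) = ((-5 + 176**2) + 24619)*(-16013 + 20435) = ((-5 + 30976) + 24619)*4422 = (30971 + 24619)*4422 = 55590*4422 = 245818980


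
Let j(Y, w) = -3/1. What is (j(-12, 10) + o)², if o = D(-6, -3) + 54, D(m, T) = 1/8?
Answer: 167281/64 ≈ 2613.8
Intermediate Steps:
D(m, T) = ⅛
j(Y, w) = -3 (j(Y, w) = -3*1 = -3)
o = 433/8 (o = ⅛ + 54 = 433/8 ≈ 54.125)
(j(-12, 10) + o)² = (-3 + 433/8)² = (409/8)² = 167281/64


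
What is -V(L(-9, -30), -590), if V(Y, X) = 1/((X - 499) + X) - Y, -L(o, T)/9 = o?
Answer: 136000/1679 ≈ 81.001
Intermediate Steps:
L(o, T) = -9*o
V(Y, X) = 1/(-499 + 2*X) - Y (V(Y, X) = 1/((-499 + X) + X) - Y = 1/(-499 + 2*X) - Y)
-V(L(-9, -30), -590) = -(1 + 499*(-9*(-9)) - 2*(-590)*(-9*(-9)))/(-499 + 2*(-590)) = -(1 + 499*81 - 2*(-590)*81)/(-499 - 1180) = -(1 + 40419 + 95580)/(-1679) = -(-1)*136000/1679 = -1*(-136000/1679) = 136000/1679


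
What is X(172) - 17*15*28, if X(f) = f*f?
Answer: 22444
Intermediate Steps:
X(f) = f**2
X(172) - 17*15*28 = 172**2 - 17*15*28 = 29584 - 255*28 = 29584 - 7140 = 22444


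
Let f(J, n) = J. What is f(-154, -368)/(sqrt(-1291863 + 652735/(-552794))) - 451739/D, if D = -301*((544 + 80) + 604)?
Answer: 451739/369628 + 154*I*sqrt(394769414918021858)/714134767957 ≈ 1.2221 + 0.13549*I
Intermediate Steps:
D = -369628 (D = -301*(624 + 604) = -301*1228 = -369628)
f(-154, -368)/(sqrt(-1291863 + 652735/(-552794))) - 451739/D = -154/sqrt(-1291863 + 652735/(-552794)) - 451739/(-369628) = -154/sqrt(-1291863 + 652735*(-1/552794)) - 451739*(-1/369628) = -154/sqrt(-1291863 - 652735/552794) + 451739/369628 = -154*(-I*sqrt(394769414918021858)/714134767957) + 451739/369628 = -(-154)*I*sqrt(394769414918021858)/714134767957 + 451739/369628 = 154*I*sqrt(394769414918021858)/714134767957 + 451739/369628 = 451739/369628 + 154*I*sqrt(394769414918021858)/714134767957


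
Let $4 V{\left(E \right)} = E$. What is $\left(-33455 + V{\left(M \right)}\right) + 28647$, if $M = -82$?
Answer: $- \frac{9657}{2} \approx -4828.5$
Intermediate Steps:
$V{\left(E \right)} = \frac{E}{4}$
$\left(-33455 + V{\left(M \right)}\right) + 28647 = \left(-33455 + \frac{1}{4} \left(-82\right)\right) + 28647 = \left(-33455 - \frac{41}{2}\right) + 28647 = - \frac{66951}{2} + 28647 = - \frac{9657}{2}$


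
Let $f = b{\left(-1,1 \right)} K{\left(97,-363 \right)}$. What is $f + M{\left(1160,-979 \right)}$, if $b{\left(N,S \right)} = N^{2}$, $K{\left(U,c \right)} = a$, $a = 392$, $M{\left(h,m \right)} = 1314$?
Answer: $1706$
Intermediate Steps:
$K{\left(U,c \right)} = 392$
$f = 392$ ($f = \left(-1\right)^{2} \cdot 392 = 1 \cdot 392 = 392$)
$f + M{\left(1160,-979 \right)} = 392 + 1314 = 1706$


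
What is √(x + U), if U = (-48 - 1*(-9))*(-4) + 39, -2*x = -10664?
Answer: √5527 ≈ 74.344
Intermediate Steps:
x = 5332 (x = -½*(-10664) = 5332)
U = 195 (U = (-48 + 9)*(-4) + 39 = -39*(-4) + 39 = 156 + 39 = 195)
√(x + U) = √(5332 + 195) = √5527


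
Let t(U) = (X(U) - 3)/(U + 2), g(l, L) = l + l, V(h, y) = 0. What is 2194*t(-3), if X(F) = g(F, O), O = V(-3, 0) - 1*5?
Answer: 19746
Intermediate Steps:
O = -5 (O = 0 - 1*5 = 0 - 5 = -5)
g(l, L) = 2*l
X(F) = 2*F
t(U) = (-3 + 2*U)/(2 + U) (t(U) = (2*U - 3)/(U + 2) = (-3 + 2*U)/(2 + U))
2194*t(-3) = 2194*((-3 + 2*(-3))/(2 - 3)) = 2194*((-3 - 6)/(-1)) = 2194*(-1*(-9)) = 2194*9 = 19746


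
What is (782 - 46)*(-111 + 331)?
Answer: 161920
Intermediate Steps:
(782 - 46)*(-111 + 331) = 736*220 = 161920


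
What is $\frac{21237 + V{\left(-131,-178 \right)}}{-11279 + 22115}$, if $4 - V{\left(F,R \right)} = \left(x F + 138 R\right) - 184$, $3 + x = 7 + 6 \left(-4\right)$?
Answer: $\frac{43369}{10836} \approx 4.0023$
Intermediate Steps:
$x = -20$ ($x = -3 + \left(7 + 6 \left(-4\right)\right) = -3 + \left(7 - 24\right) = -3 - 17 = -20$)
$V{\left(F,R \right)} = 188 - 138 R + 20 F$ ($V{\left(F,R \right)} = 4 - \left(\left(- 20 F + 138 R\right) - 184\right) = 4 - \left(-184 - 20 F + 138 R\right) = 4 + \left(184 - 138 R + 20 F\right) = 188 - 138 R + 20 F$)
$\frac{21237 + V{\left(-131,-178 \right)}}{-11279 + 22115} = \frac{21237 + \left(188 - -24564 + 20 \left(-131\right)\right)}{-11279 + 22115} = \frac{21237 + \left(188 + 24564 - 2620\right)}{10836} = \left(21237 + 22132\right) \frac{1}{10836} = 43369 \cdot \frac{1}{10836} = \frac{43369}{10836}$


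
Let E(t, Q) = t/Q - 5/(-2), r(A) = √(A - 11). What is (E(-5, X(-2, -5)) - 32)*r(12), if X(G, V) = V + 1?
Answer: -113/4 ≈ -28.250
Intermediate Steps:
X(G, V) = 1 + V
r(A) = √(-11 + A)
E(t, Q) = 5/2 + t/Q (E(t, Q) = t/Q - 5*(-½) = t/Q + 5/2 = 5/2 + t/Q)
(E(-5, X(-2, -5)) - 32)*r(12) = ((5/2 - 5/(1 - 5)) - 32)*√(-11 + 12) = ((5/2 - 5/(-4)) - 32)*√1 = ((5/2 - 5*(-¼)) - 32)*1 = ((5/2 + 5/4) - 32)*1 = (15/4 - 32)*1 = -113/4*1 = -113/4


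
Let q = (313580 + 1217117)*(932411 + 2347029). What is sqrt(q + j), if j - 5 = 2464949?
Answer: sqrt(5019831434634) ≈ 2.2405e+6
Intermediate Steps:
j = 2464954 (j = 5 + 2464949 = 2464954)
q = 5019828969680 (q = 1530697*3279440 = 5019828969680)
sqrt(q + j) = sqrt(5019828969680 + 2464954) = sqrt(5019831434634)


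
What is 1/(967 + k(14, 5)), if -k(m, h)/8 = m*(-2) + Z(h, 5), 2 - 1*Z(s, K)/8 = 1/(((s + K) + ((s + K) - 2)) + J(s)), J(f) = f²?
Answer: 43/45773 ≈ 0.00093942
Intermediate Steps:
Z(s, K) = 16 - 8/(-2 + s² + 2*K + 2*s) (Z(s, K) = 16 - 8/(((s + K) + ((s + K) - 2)) + s²) = 16 - 8/(((K + s) + ((K + s) - 2)) + s²) = 16 - 8/(((K + s) + (-2 + K + s)) + s²) = 16 - 8/((-2 + 2*K + 2*s) + s²) = 16 - 8/(-2 + s² + 2*K + 2*s))
k(m, h) = 16*m - 64*(15 + 2*h² + 4*h)/(8 + h² + 2*h) (k(m, h) = -8*(m*(-2) + 8*(-5 + 2*h² + 4*5 + 4*h)/(-2 + h² + 2*5 + 2*h)) = -8*(-2*m + 8*(-5 + 2*h² + 20 + 4*h)/(-2 + h² + 10 + 2*h)) = -8*(-2*m + 8*(15 + 2*h² + 4*h)/(8 + h² + 2*h)) = 16*m - 64*(15 + 2*h² + 4*h)/(8 + h² + 2*h))
1/(967 + k(14, 5)) = 1/(967 + 16*(-60 - 16*5 - 8*5² + 14*(8 + 5² + 2*5))/(8 + 5² + 2*5)) = 1/(967 + 16*(-60 - 80 - 8*25 + 14*(8 + 25 + 10))/(8 + 25 + 10)) = 1/(967 + 16*(-60 - 80 - 200 + 14*43)/43) = 1/(967 + 16*(1/43)*(-60 - 80 - 200 + 602)) = 1/(967 + 16*(1/43)*262) = 1/(967 + 4192/43) = 1/(45773/43) = 43/45773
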